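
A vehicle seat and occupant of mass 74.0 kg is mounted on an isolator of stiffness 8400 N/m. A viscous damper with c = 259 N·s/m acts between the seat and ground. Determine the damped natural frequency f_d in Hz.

ω_n = √(k/m) = √(8400/74.0) = 10.65 rad/s.
Critical damping c_c = 2√(k·m) = 2√(8400 × 74.0) = 1577 N·s/m, so ζ = c/c_c = 259/1577 = 0.1643.
ω_d = ω_n√(1 − ζ²) = 10.65 × √(1 − 0.0270) = 10.51 rad/s.
f_d = ω_d/(2π) = 1.673 Hz.

1.67 Hz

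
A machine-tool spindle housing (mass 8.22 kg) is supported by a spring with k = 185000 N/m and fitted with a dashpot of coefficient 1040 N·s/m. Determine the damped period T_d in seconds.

0.0462 s

ω_n = √(k/m) = √(185000/8.22) = 150.0 rad/s.
Critical damping c_c = 2√(k·m) = 2√(185000 × 8.22) = 2466 N·s/m, so ζ = c/c_c = 1040/2466 = 0.4217.
ω_d = ω_n√(1 − ζ²) = 150.0 × √(1 − 0.178) = 136.0 rad/s.
T_d = 2π/ω_d = 0.04619 s.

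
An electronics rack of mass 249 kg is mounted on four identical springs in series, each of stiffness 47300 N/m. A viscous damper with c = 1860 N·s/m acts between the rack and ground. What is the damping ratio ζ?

Series springs: 1/k_eq = 4/47300, so k_eq = 47300/4 = 11820 N/m.
ω_n = √(k_eq/m) = √(11820/249) = 6.891 rad/s.
Critical damping c_c = 2√(k_eq·m) = 2√(11820 × 249) = 3432 N·s/m, so ζ = c/c_c = 1860/3432 = 0.5420.

0.542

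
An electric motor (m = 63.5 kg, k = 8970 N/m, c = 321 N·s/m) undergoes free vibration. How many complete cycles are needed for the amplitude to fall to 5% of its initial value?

ζ = c/(2√(km)) = 321/(2√(8970 × 63.5)) = 321/1509 = 0.2127.
Logarithmic decrement δ = 2πζ/√(1 − ζ²) = 2π × 0.2127/√(1 − 0.0452) = 1.367.
x_n/x₀ = e^(−nδ) ≤ 0.05; take ln: n ≥ ln(1/0.05)/δ = 2.996/1.367 = 2.191.
So 3 complete cycles are required.

3 cycles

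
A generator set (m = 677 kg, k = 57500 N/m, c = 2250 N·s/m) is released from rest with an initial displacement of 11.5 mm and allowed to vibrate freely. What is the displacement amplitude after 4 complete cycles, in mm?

ζ = c/(2√(km)) = 2250/(2√(57500 × 677)) = 2250/12480 = 0.1803.
Logarithmic decrement δ = 2πζ/√(1 − ζ²) = 2π × 0.1803/√(1 − 0.0325) = 1.152.
After n cycles, x_n/x₀ = e^(−nδ), so x_4 = 11.5 × e^(−4 × 1.152) = 11.5 × 0.009979 = 0.1148 mm.

0.115 mm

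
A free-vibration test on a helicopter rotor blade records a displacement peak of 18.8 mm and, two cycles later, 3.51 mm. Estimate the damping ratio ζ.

0.132

Logarithmic decrement δ = (1/n)·ln(x₀/x_n) = (1/2)·ln(18.8/3.51) = (1/2)·ln(5.356) = 0.8391.
ζ = δ/√(4π² + δ²) = 0.8391/√(39.48 + 0.704) = 0.8391/6.339 = 0.1324.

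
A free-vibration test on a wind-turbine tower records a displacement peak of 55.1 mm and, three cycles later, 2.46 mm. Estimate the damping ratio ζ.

0.163

Logarithmic decrement δ = (1/n)·ln(x₀/x_n) = (1/3)·ln(55.1/2.46) = (1/3)·ln(22.40) = 1.036.
ζ = δ/√(4π² + δ²) = 1.036/√(39.48 + 1.07) = 1.036/6.368 = 0.1627.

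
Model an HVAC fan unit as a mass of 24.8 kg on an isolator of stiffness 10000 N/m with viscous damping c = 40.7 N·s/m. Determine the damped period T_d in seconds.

0.313 s

ω_n = √(k/m) = √(10000/24.8) = 20.08 rad/s.
Critical damping c_c = 2√(k·m) = 2√(10000 × 24.8) = 996.0 N·s/m, so ζ = c/c_c = 40.7/996.0 = 0.04086.
ω_d = ω_n√(1 − ζ²) = 20.08 × √(1 − 0.00167) = 20.06 rad/s.
T_d = 2π/ω_d = 0.3132 s.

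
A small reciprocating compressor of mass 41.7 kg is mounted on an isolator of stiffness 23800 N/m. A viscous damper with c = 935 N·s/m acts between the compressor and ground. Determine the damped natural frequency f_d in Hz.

3.36 Hz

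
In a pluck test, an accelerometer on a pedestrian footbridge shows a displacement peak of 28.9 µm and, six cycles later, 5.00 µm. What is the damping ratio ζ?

Logarithmic decrement δ = (1/n)·ln(x₀/x_n) = (1/6)·ln(28.9/5.00) = (1/6)·ln(5.780) = 0.2924.
ζ = δ/√(4π² + δ²) = 0.2924/√(39.48 + 0.0855) = 0.2924/6.290 = 0.04649.

0.0465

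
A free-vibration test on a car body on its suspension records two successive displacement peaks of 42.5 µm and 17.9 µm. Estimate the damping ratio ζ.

Logarithmic decrement δ = (1/n)·ln(x₀/x_n) = (1/1)·ln(42.5/17.9) = (1/1)·ln(2.374) = 0.8647.
ζ = δ/√(4π² + δ²) = 0.8647/√(39.48 + 0.748) = 0.8647/6.342 = 0.1363.

0.136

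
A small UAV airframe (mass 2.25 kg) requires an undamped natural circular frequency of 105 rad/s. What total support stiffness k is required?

k = m·ω_n² = 2.25 × 105.0² = 2.25 × 11020 = 24810 N/m.

24800 N/m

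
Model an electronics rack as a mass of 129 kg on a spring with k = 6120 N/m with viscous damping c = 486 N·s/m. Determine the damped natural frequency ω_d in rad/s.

6.63 rad/s

ω_n = √(k/m) = √(6120/129) = 6.888 rad/s.
Critical damping c_c = 2√(k·m) = 2√(6120 × 129) = 1777 N·s/m, so ζ = c/c_c = 486/1777 = 0.2735.
ω_d = ω_n√(1 − ζ²) = 6.888 × √(1 − 0.0748) = 6.625 rad/s.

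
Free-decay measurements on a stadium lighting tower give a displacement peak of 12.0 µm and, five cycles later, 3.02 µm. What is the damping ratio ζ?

0.0439

Logarithmic decrement δ = (1/n)·ln(x₀/x_n) = (1/5)·ln(12.0/3.02) = (1/5)·ln(3.974) = 0.2759.
ζ = δ/√(4π² + δ²) = 0.2759/√(39.48 + 0.0761) = 0.2759/6.289 = 0.04387.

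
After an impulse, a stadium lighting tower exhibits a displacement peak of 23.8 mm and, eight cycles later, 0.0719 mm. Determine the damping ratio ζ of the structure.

0.115

Logarithmic decrement δ = (1/n)·ln(x₀/x_n) = (1/8)·ln(23.8/0.0719) = (1/8)·ln(331.0) = 0.7253.
ζ = δ/√(4π² + δ²) = 0.7253/√(39.48 + 0.526) = 0.7253/6.325 = 0.1147.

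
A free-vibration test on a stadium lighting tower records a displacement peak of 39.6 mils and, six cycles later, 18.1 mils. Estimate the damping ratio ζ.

0.0208

Logarithmic decrement δ = (1/n)·ln(x₀/x_n) = (1/6)·ln(39.6/18.1) = (1/6)·ln(2.188) = 0.1305.
ζ = δ/√(4π² + δ²) = 0.1305/√(39.48 + 0.0170) = 0.1305/6.285 = 0.02076.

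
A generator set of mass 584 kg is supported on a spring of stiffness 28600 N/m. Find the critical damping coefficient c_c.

8170 N·s/m

c_c = 2√(k·m) = 2√(28600 × 584) = 2 × 4087 = 8174 N·s/m.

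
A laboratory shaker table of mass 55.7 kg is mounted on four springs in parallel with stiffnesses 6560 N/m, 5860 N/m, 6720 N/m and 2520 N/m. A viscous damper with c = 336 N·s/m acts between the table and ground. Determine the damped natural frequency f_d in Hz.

Parallel springs add: k_eq = 6560 + 5860 + 6720 + 2520 = 21660 N/m.
ω_n = √(k_eq/m) = √(21660/55.7) = 19.72 rad/s.
Critical damping c_c = 2√(k_eq·m) = 2√(21660 × 55.7) = 2197 N·s/m, so ζ = c/c_c = 336/2197 = 0.1530.
ω_d = ω_n√(1 − ζ²) = 19.72 × √(1 − 0.0234) = 19.49 rad/s.
f_d = ω_d/(2π) = 3.102 Hz.

3.10 Hz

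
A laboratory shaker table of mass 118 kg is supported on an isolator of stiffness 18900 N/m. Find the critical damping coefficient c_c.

2990 N·s/m

c_c = 2√(k·m) = 2√(18900 × 118) = 2 × 1493 = 2987 N·s/m.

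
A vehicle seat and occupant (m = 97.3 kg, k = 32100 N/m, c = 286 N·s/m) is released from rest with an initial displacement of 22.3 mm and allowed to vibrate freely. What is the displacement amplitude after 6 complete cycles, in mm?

1.05 mm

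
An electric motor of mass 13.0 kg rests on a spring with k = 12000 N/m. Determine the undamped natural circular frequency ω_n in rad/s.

30.4 rad/s

ω_n = √(k/m) = √(12000/13.0) = √923.1 = 30.38 rad/s.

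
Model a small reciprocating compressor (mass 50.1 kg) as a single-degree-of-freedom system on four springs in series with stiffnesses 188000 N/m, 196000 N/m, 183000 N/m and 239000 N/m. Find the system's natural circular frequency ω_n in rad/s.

31.5 rad/s

Series springs: 1/k_eq = 1/188000 + 1/196000 + 1/183000 + 1/239000 = 2.007×10^-5, so k_eq = 49830 N/m.
ω_n = √(k_eq/m) = √(49830/50.1) = √994.5 = 31.54 rad/s.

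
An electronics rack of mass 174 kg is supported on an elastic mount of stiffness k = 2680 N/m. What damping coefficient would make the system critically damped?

1370 N·s/m

c_c = 2√(k·m) = 2√(2680 × 174) = 2 × 682.9 = 1366 N·s/m.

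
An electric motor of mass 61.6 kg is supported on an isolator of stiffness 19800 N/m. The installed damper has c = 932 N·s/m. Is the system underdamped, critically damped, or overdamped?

underdamped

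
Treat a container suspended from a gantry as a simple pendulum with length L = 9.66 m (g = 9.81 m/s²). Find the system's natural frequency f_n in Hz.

0.160 Hz

For a simple pendulum ω_n = √(g/L) = √(9.81/9.66) = √1.016 = 1.008 rad/s.
f_n = ω_n/(2π) = 1.008/6.283 = 0.1604 Hz.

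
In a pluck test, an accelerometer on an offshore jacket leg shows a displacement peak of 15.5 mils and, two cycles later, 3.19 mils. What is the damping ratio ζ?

0.125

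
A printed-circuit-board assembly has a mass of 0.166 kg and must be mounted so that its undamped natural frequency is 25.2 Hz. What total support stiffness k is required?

4160 N/m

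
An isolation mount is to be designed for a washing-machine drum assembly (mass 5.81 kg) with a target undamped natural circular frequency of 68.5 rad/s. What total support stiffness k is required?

k = m·ω_n² = 5.81 × 68.50² = 5.81 × 4692 = 27260 N/m.

27300 N/m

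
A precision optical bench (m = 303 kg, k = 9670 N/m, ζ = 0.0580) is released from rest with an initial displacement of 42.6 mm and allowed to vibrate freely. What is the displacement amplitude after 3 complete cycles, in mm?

14.2 mm

Logarithmic decrement δ = 2πζ/√(1 − ζ²) = 2π × 0.05800/√(1 − 0.00336) = 0.3650.
After n cycles, x_n/x₀ = e^(−nδ), so x_3 = 42.6 × e^(−3 × 0.3650) = 42.6 × 0.3345 = 14.25 mm.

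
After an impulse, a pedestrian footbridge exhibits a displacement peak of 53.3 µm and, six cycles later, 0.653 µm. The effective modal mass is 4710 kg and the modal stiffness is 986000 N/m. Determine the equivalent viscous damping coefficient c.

Logarithmic decrement δ = (1/n)·ln(x₀/x_n) = (1/6)·ln(53.3/0.653) = (1/6)·ln(81.62) = 0.7337.
ζ = δ/√(4π² + δ²) = 0.7337/√(39.48 + 0.538) = 0.7337/6.326 = 0.1160.
c = ζ · 2√(km) = 0.1160 × 2√(986000 × 4710) = 0.1160 × 136300 = 15810 N·s/m.

15800 N·s/m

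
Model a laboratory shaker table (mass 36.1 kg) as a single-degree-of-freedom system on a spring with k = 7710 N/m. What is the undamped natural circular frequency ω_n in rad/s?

ω_n = √(k/m) = √(7710/36.1) = √213.6 = 14.61 rad/s.

14.6 rad/s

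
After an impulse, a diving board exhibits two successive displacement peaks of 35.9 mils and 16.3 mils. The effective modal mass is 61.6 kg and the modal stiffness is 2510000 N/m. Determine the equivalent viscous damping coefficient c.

Logarithmic decrement δ = (1/n)·ln(x₀/x_n) = (1/1)·ln(35.9/16.3) = (1/1)·ln(2.202) = 0.7896.
ζ = δ/√(4π² + δ²) = 0.7896/√(39.48 + 0.623) = 0.7896/6.333 = 0.1247.
c = ζ · 2√(km) = 0.1247 × 2√(2510000 × 61.6) = 0.1247 × 24870 = 3101 N·s/m.

3100 N·s/m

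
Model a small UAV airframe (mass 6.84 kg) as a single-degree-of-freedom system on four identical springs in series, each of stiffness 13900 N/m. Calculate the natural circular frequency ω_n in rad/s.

22.5 rad/s

Series springs: 1/k_eq = 4/13900, so k_eq = 13900/4 = 3475 N/m.
ω_n = √(k_eq/m) = √(3475/6.84) = √508.0 = 22.54 rad/s.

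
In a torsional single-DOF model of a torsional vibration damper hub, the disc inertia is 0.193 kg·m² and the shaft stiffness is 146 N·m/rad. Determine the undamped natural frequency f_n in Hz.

4.38 Hz

ω_n = √(k_t/J) = √(146/0.193) = √756.5 = 27.50 rad/s.
f_n = ω_n/(2π) = 27.50/6.283 = 4.377 Hz.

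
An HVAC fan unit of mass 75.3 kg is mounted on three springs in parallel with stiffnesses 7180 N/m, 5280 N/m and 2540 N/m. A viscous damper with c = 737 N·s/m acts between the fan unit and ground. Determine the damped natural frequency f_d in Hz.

Parallel springs add: k_eq = 7180 + 5280 + 2540 = 15000 N/m.
ω_n = √(k_eq/m) = √(15000/75.3) = 14.11 rad/s.
Critical damping c_c = 2√(k_eq·m) = 2√(15000 × 75.3) = 2126 N·s/m, so ζ = c/c_c = 737/2126 = 0.3467.
ω_d = ω_n√(1 − ζ²) = 14.11 × √(1 − 0.120) = 13.24 rad/s.
f_d = ω_d/(2π) = 2.107 Hz.

2.11 Hz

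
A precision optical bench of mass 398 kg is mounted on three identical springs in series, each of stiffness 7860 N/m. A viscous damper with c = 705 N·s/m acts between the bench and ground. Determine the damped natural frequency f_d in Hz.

0.383 Hz

Series springs: 1/k_eq = 3/7860, so k_eq = 7860/3 = 2620 N/m.
ω_n = √(k_eq/m) = √(2620/398) = 2.566 rad/s.
Critical damping c_c = 2√(k_eq·m) = 2√(2620 × 398) = 2042 N·s/m, so ζ = c/c_c = 705/2042 = 0.3452.
ω_d = ω_n√(1 − ζ²) = 2.566 × √(1 − 0.119) = 2.408 rad/s.
f_d = ω_d/(2π) = 0.3832 Hz.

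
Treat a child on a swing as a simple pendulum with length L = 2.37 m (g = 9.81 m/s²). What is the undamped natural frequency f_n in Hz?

For a simple pendulum ω_n = √(g/L) = √(9.81/2.37) = √4.139 = 2.035 rad/s.
f_n = ω_n/(2π) = 2.035/6.283 = 0.3238 Hz.

0.324 Hz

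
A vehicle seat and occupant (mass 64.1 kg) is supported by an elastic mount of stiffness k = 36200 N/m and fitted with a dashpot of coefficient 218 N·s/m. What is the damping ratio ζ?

ω_n = √(k/m) = √(36200/64.1) = 23.76 rad/s.
Critical damping c_c = 2√(k·m) = 2√(36200 × 64.1) = 3047 N·s/m, so ζ = c/c_c = 218/3047 = 0.07156.

0.0716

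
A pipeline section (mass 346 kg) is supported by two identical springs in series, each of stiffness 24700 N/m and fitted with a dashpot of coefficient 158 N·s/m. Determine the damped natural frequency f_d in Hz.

0.950 Hz

Series springs: 1/k_eq = 2/24700, so k_eq = 24700/2 = 12350 N/m.
ω_n = √(k_eq/m) = √(12350/346) = 5.974 rad/s.
Critical damping c_c = 2√(k_eq·m) = 2√(12350 × 346) = 4134 N·s/m, so ζ = c/c_c = 158/4134 = 0.03822.
ω_d = ω_n√(1 − ζ²) = 5.974 × √(1 − 0.00146) = 5.970 rad/s.
f_d = ω_d/(2π) = 0.9502 Hz.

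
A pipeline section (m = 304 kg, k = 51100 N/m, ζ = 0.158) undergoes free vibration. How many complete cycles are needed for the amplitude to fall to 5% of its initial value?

Logarithmic decrement δ = 2πζ/√(1 − ζ²) = 2π × 0.1580/√(1 − 0.0250) = 1.005.
x_n/x₀ = e^(−nδ) ≤ 0.05; take ln: n ≥ ln(1/0.05)/δ = 2.996/1.005 = 2.980.
So 3 complete cycles are required.

3 cycles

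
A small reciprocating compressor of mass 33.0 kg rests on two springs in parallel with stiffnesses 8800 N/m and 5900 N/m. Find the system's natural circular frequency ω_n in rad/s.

Parallel springs add: k_eq = 8800 + 5900 = 14700 N/m.
ω_n = √(k_eq/m) = √(14700/33.0) = √445.5 = 21.11 rad/s.

21.1 rad/s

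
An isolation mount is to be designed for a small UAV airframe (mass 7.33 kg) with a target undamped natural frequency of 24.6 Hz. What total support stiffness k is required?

175000 N/m

ω_n = 2πf_n = 2π × 24.6 = 154.6 rad/s.
k = m·ω_n² = 7.33 × 154.6² = 7.33 × 23890 = 175100 N/m.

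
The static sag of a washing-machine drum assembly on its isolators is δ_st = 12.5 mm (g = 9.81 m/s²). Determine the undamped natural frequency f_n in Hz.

ω_n = √(g/δ_st) = √(9.81/0.0125) = √784.8 = 28.01 rad/s.
f_n = ω_n/(2π) = 28.01/6.283 = 4.459 Hz.

4.46 Hz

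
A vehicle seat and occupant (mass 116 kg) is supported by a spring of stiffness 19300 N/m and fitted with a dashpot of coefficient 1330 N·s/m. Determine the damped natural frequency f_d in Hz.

1.84 Hz

ω_n = √(k/m) = √(19300/116) = 12.90 rad/s.
Critical damping c_c = 2√(k·m) = 2√(19300 × 116) = 2993 N·s/m, so ζ = c/c_c = 1330/2993 = 0.4444.
ω_d = ω_n√(1 − ζ²) = 12.90 × √(1 − 0.198) = 11.55 rad/s.
f_d = ω_d/(2π) = 1.839 Hz.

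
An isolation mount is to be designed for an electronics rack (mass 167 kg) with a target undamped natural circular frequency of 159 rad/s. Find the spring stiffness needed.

k = m·ω_n² = 167 × 159.0² = 167 × 25280 = 4222000 N/m.

4220000 N/m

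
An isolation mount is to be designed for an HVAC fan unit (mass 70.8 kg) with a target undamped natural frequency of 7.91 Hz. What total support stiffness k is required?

175000 N/m

ω_n = 2πf_n = 2π × 7.91 = 49.70 rad/s.
k = m·ω_n² = 70.8 × 49.70² = 70.8 × 2470 = 174900 N/m.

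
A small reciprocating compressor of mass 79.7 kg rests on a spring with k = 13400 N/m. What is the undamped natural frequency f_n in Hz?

ω_n = √(k/m) = √(13400/79.7) = √168.1 = 12.97 rad/s.
f_n = ω_n/(2π) = 12.97/6.283 = 2.064 Hz.

2.06 Hz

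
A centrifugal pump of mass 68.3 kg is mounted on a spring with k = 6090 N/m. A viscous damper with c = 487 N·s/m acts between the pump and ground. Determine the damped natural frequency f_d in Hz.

ω_n = √(k/m) = √(6090/68.3) = 9.443 rad/s.
Critical damping c_c = 2√(k·m) = 2√(6090 × 68.3) = 1290 N·s/m, so ζ = c/c_c = 487/1290 = 0.3776.
ω_d = ω_n√(1 − ζ²) = 9.443 × √(1 − 0.143) = 8.744 rad/s.
f_d = ω_d/(2π) = 1.392 Hz.

1.39 Hz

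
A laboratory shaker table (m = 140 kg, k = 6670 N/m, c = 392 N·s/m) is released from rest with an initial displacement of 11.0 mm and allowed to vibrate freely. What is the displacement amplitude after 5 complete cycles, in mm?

0.0164 mm

ζ = c/(2√(km)) = 392/(2√(6670 × 140)) = 392/1933 = 0.2028.
Logarithmic decrement δ = 2πζ/√(1 − ζ²) = 2π × 0.2028/√(1 − 0.0411) = 1.301.
After n cycles, x_n/x₀ = e^(−nδ), so x_5 = 11.0 × e^(−5 × 1.301) = 11.0 × 0.001492 = 0.01642 mm.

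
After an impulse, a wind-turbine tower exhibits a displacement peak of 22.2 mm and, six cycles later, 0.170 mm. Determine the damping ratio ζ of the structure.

0.128

Logarithmic decrement δ = (1/n)·ln(x₀/x_n) = (1/6)·ln(22.2/0.170) = (1/6)·ln(130.6) = 0.8120.
ζ = δ/√(4π² + δ²) = 0.8120/√(39.48 + 0.659) = 0.8120/6.335 = 0.1282.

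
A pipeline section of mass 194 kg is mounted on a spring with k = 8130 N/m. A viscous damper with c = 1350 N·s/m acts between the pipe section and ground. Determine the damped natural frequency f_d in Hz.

ω_n = √(k/m) = √(8130/194) = 6.474 rad/s.
Critical damping c_c = 2√(k·m) = 2√(8130 × 194) = 2512 N·s/m, so ζ = c/c_c = 1350/2512 = 0.5375.
ω_d = ω_n√(1 − ζ²) = 6.474 × √(1 − 0.289) = 5.459 rad/s.
f_d = ω_d/(2π) = 0.8688 Hz.

0.869 Hz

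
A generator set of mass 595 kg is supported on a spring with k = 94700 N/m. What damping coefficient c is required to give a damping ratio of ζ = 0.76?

c_c = 2√(k·m) = 2√(94700 × 595) = 15010 N·s/m.
c = ζ·c_c = 0.76 × 15010 = 11410 N·s/m.

11400 N·s/m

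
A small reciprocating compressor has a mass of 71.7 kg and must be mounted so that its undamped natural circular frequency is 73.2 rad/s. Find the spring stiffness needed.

k = m·ω_n² = 71.7 × 73.20² = 71.7 × 5358 = 384200 N/m.

384000 N/m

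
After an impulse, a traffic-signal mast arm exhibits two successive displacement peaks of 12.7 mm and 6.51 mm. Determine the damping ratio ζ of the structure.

0.106

Logarithmic decrement δ = (1/n)·ln(x₀/x_n) = (1/1)·ln(12.7/6.51) = (1/1)·ln(1.951) = 0.6683.
ζ = δ/√(4π² + δ²) = 0.6683/√(39.48 + 0.447) = 0.6683/6.319 = 0.1058.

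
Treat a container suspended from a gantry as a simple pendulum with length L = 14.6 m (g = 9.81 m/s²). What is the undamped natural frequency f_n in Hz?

0.130 Hz

For a simple pendulum ω_n = √(g/L) = √(9.81/14.6) = √0.6719 = 0.8197 rad/s.
f_n = ω_n/(2π) = 0.8197/6.283 = 0.1305 Hz.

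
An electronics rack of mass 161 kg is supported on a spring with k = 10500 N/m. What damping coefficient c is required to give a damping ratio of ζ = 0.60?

c_c = 2√(k·m) = 2√(10500 × 161) = 2600 N·s/m.
c = ζ·c_c = 0.60 × 2600 = 1560 N·s/m.

1560 N·s/m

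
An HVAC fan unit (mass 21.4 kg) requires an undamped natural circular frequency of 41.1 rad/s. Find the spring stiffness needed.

k = m·ω_n² = 21.4 × 41.10² = 21.4 × 1689 = 36150 N/m.

36100 N/m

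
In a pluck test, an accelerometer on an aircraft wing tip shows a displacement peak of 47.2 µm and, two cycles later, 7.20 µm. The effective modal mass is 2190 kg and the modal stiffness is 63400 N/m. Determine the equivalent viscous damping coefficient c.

3490 N·s/m

Logarithmic decrement δ = (1/n)·ln(x₀/x_n) = (1/2)·ln(47.2/7.20) = (1/2)·ln(6.556) = 0.9402.
ζ = δ/√(4π² + δ²) = 0.9402/√(39.48 + 0.884) = 0.9402/6.353 = 0.1480.
c = ζ · 2√(km) = 0.1480 × 2√(63400 × 2190) = 0.1480 × 23570 = 3487 N·s/m.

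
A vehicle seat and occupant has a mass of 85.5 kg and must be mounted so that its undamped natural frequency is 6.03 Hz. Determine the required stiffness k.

ω_n = 2πf_n = 2π × 6.03 = 37.89 rad/s.
k = m·ω_n² = 85.5 × 37.89² = 85.5 × 1435 = 122700 N/m.

123000 N/m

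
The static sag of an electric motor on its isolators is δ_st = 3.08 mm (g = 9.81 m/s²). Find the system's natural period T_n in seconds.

0.111 s

ω_n = √(g/δ_st) = √(9.81/0.00308) = √3185 = 56.44 rad/s.
T_n = 2π/ω_n = 6.283/56.44 = 0.1113 s.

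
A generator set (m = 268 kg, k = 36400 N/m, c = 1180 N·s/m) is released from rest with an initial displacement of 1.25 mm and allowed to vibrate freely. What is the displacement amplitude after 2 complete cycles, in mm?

ζ = c/(2√(km)) = 1180/(2√(36400 × 268)) = 1180/6247 = 0.1889.
Logarithmic decrement δ = 2πζ/√(1 − ζ²) = 2π × 0.1889/√(1 − 0.0357) = 1.209.
After n cycles, x_n/x₀ = e^(−nδ), so x_2 = 1.25 × e^(−2 × 1.209) = 1.25 × 0.08916 = 0.1115 mm.

0.111 mm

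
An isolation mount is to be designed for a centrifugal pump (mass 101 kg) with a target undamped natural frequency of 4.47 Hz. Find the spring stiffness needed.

79700 N/m

ω_n = 2πf_n = 2π × 4.47 = 28.09 rad/s.
k = m·ω_n² = 101 × 28.09² = 101 × 788.8 = 79670 N/m.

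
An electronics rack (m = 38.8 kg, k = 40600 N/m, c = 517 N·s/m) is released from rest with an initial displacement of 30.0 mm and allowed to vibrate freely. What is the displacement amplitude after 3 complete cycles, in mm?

0.568 mm

ζ = c/(2√(km)) = 517/(2√(40600 × 38.8)) = 517/2510 = 0.2060.
Logarithmic decrement δ = 2πζ/√(1 − ζ²) = 2π × 0.2060/√(1 − 0.0424) = 1.322.
After n cycles, x_n/x₀ = e^(−nδ), so x_3 = 30.0 × e^(−3 × 1.322) = 30.0 × 0.01892 = 0.5677 mm.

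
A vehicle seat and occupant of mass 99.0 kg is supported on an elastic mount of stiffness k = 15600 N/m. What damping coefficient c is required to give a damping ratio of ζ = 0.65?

1620 N·s/m

c_c = 2√(k·m) = 2√(15600 × 99.0) = 2485 N·s/m.
c = ζ·c_c = 0.65 × 2485 = 1616 N·s/m.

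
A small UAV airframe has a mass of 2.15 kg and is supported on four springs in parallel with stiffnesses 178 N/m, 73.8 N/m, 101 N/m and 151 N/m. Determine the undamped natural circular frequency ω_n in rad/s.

Parallel springs add: k_eq = 178 + 73.8 + 101 + 151 = 503.8 N/m.
ω_n = √(k_eq/m) = √(503.8/2.15) = √234.3 = 15.31 rad/s.

15.3 rad/s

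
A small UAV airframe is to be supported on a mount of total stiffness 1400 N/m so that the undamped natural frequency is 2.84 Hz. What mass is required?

4.40 kg

ω_n = 2πf_n = 2π × 2.84 = 17.84 rad/s.
m = k/ω_n² = 1400/17.84² = 1400/318.4 = 4.397 kg.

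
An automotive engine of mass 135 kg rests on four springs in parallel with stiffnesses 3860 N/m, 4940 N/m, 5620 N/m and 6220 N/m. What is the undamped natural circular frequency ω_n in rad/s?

Parallel springs add: k_eq = 3860 + 4940 + 5620 + 6220 = 20640 N/m.
ω_n = √(k_eq/m) = √(20640/135) = √152.9 = 12.36 rad/s.

12.4 rad/s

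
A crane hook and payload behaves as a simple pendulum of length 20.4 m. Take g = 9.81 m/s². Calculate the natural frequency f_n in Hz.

0.110 Hz

For a simple pendulum ω_n = √(g/L) = √(9.81/20.4) = √0.4809 = 0.6935 rad/s.
f_n = ω_n/(2π) = 0.6935/6.283 = 0.1104 Hz.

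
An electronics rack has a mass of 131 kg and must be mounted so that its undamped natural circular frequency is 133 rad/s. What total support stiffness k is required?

2320000 N/m

k = m·ω_n² = 131 × 133.0² = 131 × 17690 = 2317000 N/m.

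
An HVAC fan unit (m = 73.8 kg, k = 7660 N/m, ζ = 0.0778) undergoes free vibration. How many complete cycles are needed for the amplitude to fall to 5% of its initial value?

7 cycles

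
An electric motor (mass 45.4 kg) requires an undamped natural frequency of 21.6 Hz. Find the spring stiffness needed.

836000 N/m

ω_n = 2πf_n = 2π × 21.6 = 135.7 rad/s.
k = m·ω_n² = 45.4 × 135.7² = 45.4 × 18420 = 836200 N/m.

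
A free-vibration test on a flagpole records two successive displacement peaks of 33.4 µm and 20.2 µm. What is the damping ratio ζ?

0.0798

Logarithmic decrement δ = (1/n)·ln(x₀/x_n) = (1/1)·ln(33.4/20.2) = (1/1)·ln(1.653) = 0.5029.
ζ = δ/√(4π² + δ²) = 0.5029/√(39.48 + 0.253) = 0.5029/6.303 = 0.07978.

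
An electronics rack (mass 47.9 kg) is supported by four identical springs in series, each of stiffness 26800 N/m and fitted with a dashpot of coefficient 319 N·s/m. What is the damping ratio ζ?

Series springs: 1/k_eq = 4/26800, so k_eq = 26800/4 = 6700 N/m.
ω_n = √(k_eq/m) = √(6700/47.9) = 11.83 rad/s.
Critical damping c_c = 2√(k_eq·m) = 2√(6700 × 47.9) = 1133 N·s/m, so ζ = c/c_c = 319/1133 = 0.2815.

0.282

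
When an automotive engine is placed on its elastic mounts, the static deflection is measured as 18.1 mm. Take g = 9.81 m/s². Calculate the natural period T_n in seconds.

ω_n = √(g/δ_st) = √(9.81/0.0181) = √542.0 = 23.28 rad/s.
T_n = 2π/ω_n = 6.283/23.28 = 0.2699 s.

0.270 s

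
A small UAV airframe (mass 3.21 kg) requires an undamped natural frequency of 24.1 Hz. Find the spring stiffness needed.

ω_n = 2πf_n = 2π × 24.1 = 151.4 rad/s.
k = m·ω_n² = 3.21 × 151.4² = 3.21 × 22930 = 73600 N/m.

73600 N/m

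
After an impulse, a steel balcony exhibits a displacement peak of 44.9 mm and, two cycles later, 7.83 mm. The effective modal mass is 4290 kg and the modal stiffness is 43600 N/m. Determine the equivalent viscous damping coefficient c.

3770 N·s/m

Logarithmic decrement δ = (1/n)·ln(x₀/x_n) = (1/2)·ln(44.9/7.83) = (1/2)·ln(5.734) = 0.8732.
ζ = δ/√(4π² + δ²) = 0.8732/√(39.48 + 0.763) = 0.8732/6.344 = 0.1377.
c = ζ · 2√(km) = 0.1377 × 2√(43600 × 4290) = 0.1377 × 27350 = 3765 N·s/m.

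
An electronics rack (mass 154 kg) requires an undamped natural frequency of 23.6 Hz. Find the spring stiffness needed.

3390000 N/m

ω_n = 2πf_n = 2π × 23.6 = 148.3 rad/s.
k = m·ω_n² = 154 × 148.3² = 154 × 21990 = 3386000 N/m.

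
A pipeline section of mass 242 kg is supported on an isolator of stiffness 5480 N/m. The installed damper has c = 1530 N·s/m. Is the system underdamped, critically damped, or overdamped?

underdamped

c_c = 2√(k·m) = 2303 N·s/m; ζ = c/c_c = 1530/2303 = 0.664.
Since ζ < 1 the system is underdamped.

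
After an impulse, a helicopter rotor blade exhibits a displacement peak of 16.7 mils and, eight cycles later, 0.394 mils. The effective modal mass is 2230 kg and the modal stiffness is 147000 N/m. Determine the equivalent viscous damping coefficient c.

2690 N·s/m

Logarithmic decrement δ = (1/n)·ln(x₀/x_n) = (1/8)·ln(16.7/0.394) = (1/8)·ln(42.39) = 0.4684.
ζ = δ/√(4π² + δ²) = 0.4684/√(39.48 + 0.219) = 0.4684/6.301 = 0.07433.
c = ζ · 2√(km) = 0.07433 × 2√(147000 × 2230) = 0.07433 × 36210 = 2692 N·s/m.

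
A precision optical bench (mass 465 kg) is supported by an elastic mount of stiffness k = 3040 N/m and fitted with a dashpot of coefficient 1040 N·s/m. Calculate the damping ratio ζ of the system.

0.437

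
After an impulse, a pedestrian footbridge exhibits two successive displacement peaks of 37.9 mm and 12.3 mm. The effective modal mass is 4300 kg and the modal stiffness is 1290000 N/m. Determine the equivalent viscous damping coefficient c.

26300 N·s/m

Logarithmic decrement δ = (1/n)·ln(x₀/x_n) = (1/1)·ln(37.9/12.3) = (1/1)·ln(3.081) = 1.125.
ζ = δ/√(4π² + δ²) = 1.125/√(39.48 + 1.27) = 1.125/6.383 = 0.1763.
c = ζ · 2√(km) = 0.1763 × 2√(1290000 × 4300) = 0.1763 × 149000 = 26260 N·s/m.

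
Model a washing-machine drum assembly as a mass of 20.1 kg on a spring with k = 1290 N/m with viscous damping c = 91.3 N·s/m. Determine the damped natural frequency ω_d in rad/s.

7.68 rad/s

ω_n = √(k/m) = √(1290/20.1) = 8.011 rad/s.
Critical damping c_c = 2√(k·m) = 2√(1290 × 20.1) = 322.0 N·s/m, so ζ = c/c_c = 91.3/322.0 = 0.2835.
ω_d = ω_n√(1 − ζ²) = 8.011 × √(1 − 0.0804) = 7.683 rad/s.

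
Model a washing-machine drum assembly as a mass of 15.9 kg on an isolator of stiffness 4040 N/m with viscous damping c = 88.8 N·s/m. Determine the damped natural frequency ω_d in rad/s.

15.7 rad/s

ω_n = √(k/m) = √(4040/15.9) = 15.94 rad/s.
Critical damping c_c = 2√(k·m) = 2√(4040 × 15.9) = 506.9 N·s/m, so ζ = c/c_c = 88.8/506.9 = 0.1752.
ω_d = ω_n√(1 − ζ²) = 15.94 × √(1 − 0.0307) = 15.69 rad/s.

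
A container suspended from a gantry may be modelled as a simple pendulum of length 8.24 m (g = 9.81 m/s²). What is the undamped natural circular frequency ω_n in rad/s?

For a simple pendulum ω_n = √(g/L) = √(9.81/8.24) = √1.191 = 1.091 rad/s.

1.09 rad/s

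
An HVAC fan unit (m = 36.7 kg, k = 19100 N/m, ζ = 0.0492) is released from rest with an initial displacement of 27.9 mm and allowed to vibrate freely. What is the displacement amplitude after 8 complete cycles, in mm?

Logarithmic decrement δ = 2πζ/√(1 − ζ²) = 2π × 0.04920/√(1 − 0.00242) = 0.3095.
After n cycles, x_n/x₀ = e^(−nδ), so x_8 = 27.9 × e^(−8 × 0.3095) = 27.9 × 0.08407 = 2.346 mm.

2.35 mm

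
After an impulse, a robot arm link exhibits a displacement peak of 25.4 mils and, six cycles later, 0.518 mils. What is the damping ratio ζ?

Logarithmic decrement δ = (1/n)·ln(x₀/x_n) = (1/6)·ln(25.4/0.518) = (1/6)·ln(49.03) = 0.6488.
ζ = δ/√(4π² + δ²) = 0.6488/√(39.48 + 0.421) = 0.6488/6.317 = 0.1027.

0.103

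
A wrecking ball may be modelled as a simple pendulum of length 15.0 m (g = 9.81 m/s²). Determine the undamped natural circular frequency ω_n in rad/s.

0.809 rad/s

For a simple pendulum ω_n = √(g/L) = √(9.81/15.0) = √0.6540 = 0.8087 rad/s.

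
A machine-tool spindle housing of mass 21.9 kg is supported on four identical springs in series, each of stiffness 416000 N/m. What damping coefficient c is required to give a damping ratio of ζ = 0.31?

936 N·s/m

Series springs: 1/k_eq = 4/416000, so k_eq = 416000/4 = 104000 N/m.
c_c = 2√(k_eq·m) = 2√(104000 × 21.9) = 3018 N·s/m.
c = ζ·c_c = 0.31 × 3018 = 935.7 N·s/m.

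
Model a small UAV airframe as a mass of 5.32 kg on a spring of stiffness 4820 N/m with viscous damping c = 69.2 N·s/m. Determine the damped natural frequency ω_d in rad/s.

ω_n = √(k/m) = √(4820/5.32) = 30.10 rad/s.
Critical damping c_c = 2√(k·m) = 2√(4820 × 5.32) = 320.3 N·s/m, so ζ = c/c_c = 69.2/320.3 = 0.2161.
ω_d = ω_n√(1 − ζ²) = 30.10 × √(1 − 0.0467) = 29.39 rad/s.

29.4 rad/s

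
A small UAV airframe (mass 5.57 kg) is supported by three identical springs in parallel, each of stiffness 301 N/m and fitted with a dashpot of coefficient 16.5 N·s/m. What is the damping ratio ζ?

Parallel springs add: k_eq = 3 × 301 = 903.0 N/m.
ω_n = √(k_eq/m) = √(903.0/5.57) = 12.73 rad/s.
Critical damping c_c = 2√(k_eq·m) = 2√(903.0 × 5.57) = 141.8 N·s/m, so ζ = c/c_c = 16.5/141.8 = 0.1163.

0.116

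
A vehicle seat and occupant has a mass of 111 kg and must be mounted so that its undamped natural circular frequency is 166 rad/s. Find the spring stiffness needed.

k = m·ω_n² = 111 × 166.0² = 111 × 27560 = 3059000 N/m.

3060000 N/m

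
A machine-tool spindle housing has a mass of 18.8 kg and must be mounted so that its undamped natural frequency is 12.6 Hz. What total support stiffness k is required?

118000 N/m

ω_n = 2πf_n = 2π × 12.6 = 79.17 rad/s.
k = m·ω_n² = 18.8 × 79.17² = 18.8 × 6268 = 117800 N/m.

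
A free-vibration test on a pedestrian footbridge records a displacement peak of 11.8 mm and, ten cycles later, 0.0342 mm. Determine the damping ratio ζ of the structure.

Logarithmic decrement δ = (1/n)·ln(x₀/x_n) = (1/10)·ln(11.8/0.0342) = (1/10)·ln(345.0) = 0.5844.
ζ = δ/√(4π² + δ²) = 0.5844/√(39.48 + 0.341) = 0.5844/6.310 = 0.09260.

0.0926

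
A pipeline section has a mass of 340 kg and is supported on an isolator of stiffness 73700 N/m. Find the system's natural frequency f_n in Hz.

2.34 Hz

ω_n = √(k/m) = √(73700/340) = √216.8 = 14.72 rad/s.
f_n = ω_n/(2π) = 14.72/6.283 = 2.343 Hz.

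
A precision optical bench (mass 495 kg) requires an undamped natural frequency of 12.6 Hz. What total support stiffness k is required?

3100000 N/m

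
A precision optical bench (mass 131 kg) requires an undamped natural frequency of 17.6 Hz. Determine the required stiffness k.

ω_n = 2πf_n = 2π × 17.6 = 110.6 rad/s.
k = m·ω_n² = 131 × 110.6² = 131 × 12230 = 1602000 N/m.

1600000 N/m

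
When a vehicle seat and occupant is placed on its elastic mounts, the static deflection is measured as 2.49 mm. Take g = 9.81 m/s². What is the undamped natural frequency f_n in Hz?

9.99 Hz

ω_n = √(g/δ_st) = √(9.81/0.00249) = √3940 = 62.77 rad/s.
f_n = ω_n/(2π) = 62.77/6.283 = 9.990 Hz.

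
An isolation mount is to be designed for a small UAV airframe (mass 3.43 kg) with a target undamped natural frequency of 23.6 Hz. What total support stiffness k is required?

ω_n = 2πf_n = 2π × 23.6 = 148.3 rad/s.
k = m·ω_n² = 3.43 × 148.3² = 3.43 × 21990 = 75420 N/m.

75400 N/m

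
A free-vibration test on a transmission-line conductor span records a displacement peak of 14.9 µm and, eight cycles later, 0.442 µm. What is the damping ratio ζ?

0.0698

Logarithmic decrement δ = (1/n)·ln(x₀/x_n) = (1/8)·ln(14.9/0.442) = (1/8)·ln(33.71) = 0.4397.
ζ = δ/√(4π² + δ²) = 0.4397/√(39.48 + 0.193) = 0.4397/6.299 = 0.06981.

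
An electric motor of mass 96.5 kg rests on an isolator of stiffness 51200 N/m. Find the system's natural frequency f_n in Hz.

3.67 Hz

ω_n = √(k/m) = √(51200/96.5) = √530.6 = 23.03 rad/s.
f_n = ω_n/(2π) = 23.03/6.283 = 3.666 Hz.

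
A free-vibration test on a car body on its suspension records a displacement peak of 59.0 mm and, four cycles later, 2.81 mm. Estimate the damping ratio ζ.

0.120

Logarithmic decrement δ = (1/n)·ln(x₀/x_n) = (1/4)·ln(59.0/2.81) = (1/4)·ln(21.00) = 0.7611.
ζ = δ/√(4π² + δ²) = 0.7611/√(39.48 + 0.579) = 0.7611/6.329 = 0.1203.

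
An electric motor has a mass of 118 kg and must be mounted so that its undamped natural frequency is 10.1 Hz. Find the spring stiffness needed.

475000 N/m

ω_n = 2πf_n = 2π × 10.1 = 63.46 rad/s.
k = m·ω_n² = 118 × 63.46² = 118 × 4027 = 475200 N/m.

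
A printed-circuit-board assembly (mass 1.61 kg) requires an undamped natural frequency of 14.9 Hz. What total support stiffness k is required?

14100 N/m

ω_n = 2πf_n = 2π × 14.9 = 93.62 rad/s.
k = m·ω_n² = 1.61 × 93.62² = 1.61 × 8765 = 14110 N/m.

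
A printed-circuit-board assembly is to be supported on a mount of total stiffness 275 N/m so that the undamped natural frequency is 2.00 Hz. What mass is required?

ω_n = 2πf_n = 2π × 2.00 = 12.57 rad/s.
m = k/ω_n² = 275/12.57² = 275/157.9 = 1.741 kg.

1.74 kg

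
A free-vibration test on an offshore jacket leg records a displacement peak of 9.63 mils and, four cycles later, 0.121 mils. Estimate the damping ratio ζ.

Logarithmic decrement δ = (1/n)·ln(x₀/x_n) = (1/4)·ln(9.63/0.121) = (1/4)·ln(79.59) = 1.094.
ζ = δ/√(4π² + δ²) = 1.094/√(39.48 + 1.20) = 1.094/6.378 = 0.1716.

0.172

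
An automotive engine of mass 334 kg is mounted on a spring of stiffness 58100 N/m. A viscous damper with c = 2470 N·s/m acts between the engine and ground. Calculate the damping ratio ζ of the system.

ω_n = √(k/m) = √(58100/334) = 13.19 rad/s.
Critical damping c_c = 2√(k·m) = 2√(58100 × 334) = 8810 N·s/m, so ζ = c/c_c = 2470/8810 = 0.2804.

0.280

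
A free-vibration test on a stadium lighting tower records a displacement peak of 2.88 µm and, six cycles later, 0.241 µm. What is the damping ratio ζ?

0.0657

Logarithmic decrement δ = (1/n)·ln(x₀/x_n) = (1/6)·ln(2.88/0.241) = (1/6)·ln(11.95) = 0.4135.
ζ = δ/√(4π² + δ²) = 0.4135/√(39.48 + 0.171) = 0.4135/6.297 = 0.06566.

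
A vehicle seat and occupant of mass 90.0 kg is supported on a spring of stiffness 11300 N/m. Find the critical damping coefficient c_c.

2020 N·s/m

c_c = 2√(k·m) = 2√(11300 × 90.0) = 2 × 1008 = 2017 N·s/m.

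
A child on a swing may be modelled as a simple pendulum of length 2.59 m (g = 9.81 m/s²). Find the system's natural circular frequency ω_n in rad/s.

For a simple pendulum ω_n = √(g/L) = √(9.81/2.59) = √3.788 = 1.946 rad/s.

1.95 rad/s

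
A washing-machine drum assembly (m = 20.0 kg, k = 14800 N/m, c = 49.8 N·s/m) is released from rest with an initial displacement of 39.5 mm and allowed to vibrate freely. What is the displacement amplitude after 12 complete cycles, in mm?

1.25 mm

ζ = c/(2√(km)) = 49.8/(2√(14800 × 20.0)) = 49.8/1088 = 0.04577.
Logarithmic decrement δ = 2πζ/√(1 − ζ²) = 2π × 0.04577/√(1 − 0.00209) = 0.2879.
After n cycles, x_n/x₀ = e^(−nδ), so x_12 = 39.5 × e^(−12 × 0.2879) = 39.5 × 0.03161 = 1.248 mm.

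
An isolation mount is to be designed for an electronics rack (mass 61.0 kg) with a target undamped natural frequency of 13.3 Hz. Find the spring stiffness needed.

426000 N/m

ω_n = 2πf_n = 2π × 13.3 = 83.57 rad/s.
k = m·ω_n² = 61.0 × 83.57² = 61.0 × 6983 = 426000 N/m.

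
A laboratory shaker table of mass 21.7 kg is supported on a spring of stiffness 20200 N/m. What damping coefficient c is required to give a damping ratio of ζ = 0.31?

c_c = 2√(k·m) = 2√(20200 × 21.7) = 1324 N·s/m.
c = ζ·c_c = 0.31 × 1324 = 410.5 N·s/m.

410 N·s/m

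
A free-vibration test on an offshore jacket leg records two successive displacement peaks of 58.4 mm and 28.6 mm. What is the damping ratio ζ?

Logarithmic decrement δ = (1/n)·ln(x₀/x_n) = (1/1)·ln(58.4/28.6) = (1/1)·ln(2.042) = 0.7139.
ζ = δ/√(4π² + δ²) = 0.7139/√(39.48 + 0.510) = 0.7139/6.324 = 0.1129.

0.113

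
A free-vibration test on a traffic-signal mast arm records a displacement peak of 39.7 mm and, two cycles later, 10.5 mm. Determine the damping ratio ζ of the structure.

0.105

Logarithmic decrement δ = (1/n)·ln(x₀/x_n) = (1/2)·ln(39.7/10.5) = (1/2)·ln(3.781) = 0.6650.
ζ = δ/√(4π² + δ²) = 0.6650/√(39.48 + 0.442) = 0.6650/6.318 = 0.1052.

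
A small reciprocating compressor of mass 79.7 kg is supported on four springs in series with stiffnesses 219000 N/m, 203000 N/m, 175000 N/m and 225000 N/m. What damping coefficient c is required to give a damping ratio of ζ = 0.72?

Series springs: 1/k_eq = 1/219000 + 1/203000 + 1/175000 + 1/225000 = 1.965×10^-5, so k_eq = 50890 N/m.
c_c = 2√(k_eq·m) = 2√(50890 × 79.7) = 4028 N·s/m.
c = ζ·c_c = 0.72 × 4028 = 2900 N·s/m.

2900 N·s/m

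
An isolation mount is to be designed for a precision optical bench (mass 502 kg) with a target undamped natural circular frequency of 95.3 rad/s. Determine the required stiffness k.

4560000 N/m

k = m·ω_n² = 502 × 95.30² = 502 × 9082 = 4559000 N/m.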